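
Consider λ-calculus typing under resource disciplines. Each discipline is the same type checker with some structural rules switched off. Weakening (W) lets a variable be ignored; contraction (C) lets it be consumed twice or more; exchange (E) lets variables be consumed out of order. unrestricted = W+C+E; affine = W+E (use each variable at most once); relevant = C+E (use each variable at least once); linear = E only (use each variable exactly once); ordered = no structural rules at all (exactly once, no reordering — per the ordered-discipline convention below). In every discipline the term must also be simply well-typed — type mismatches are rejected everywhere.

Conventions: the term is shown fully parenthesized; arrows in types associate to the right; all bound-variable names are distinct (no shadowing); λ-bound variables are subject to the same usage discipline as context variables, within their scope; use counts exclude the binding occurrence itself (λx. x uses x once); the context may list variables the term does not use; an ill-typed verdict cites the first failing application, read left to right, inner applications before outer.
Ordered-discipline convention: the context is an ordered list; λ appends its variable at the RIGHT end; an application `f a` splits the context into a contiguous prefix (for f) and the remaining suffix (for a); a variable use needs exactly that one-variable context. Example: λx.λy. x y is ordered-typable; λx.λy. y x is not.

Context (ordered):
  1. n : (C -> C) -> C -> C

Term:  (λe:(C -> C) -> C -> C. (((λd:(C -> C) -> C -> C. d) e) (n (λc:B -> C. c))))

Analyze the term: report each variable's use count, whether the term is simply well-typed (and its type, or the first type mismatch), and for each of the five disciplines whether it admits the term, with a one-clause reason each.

usage: n: 1, e (bound): 1, d (bound): 1, c (bound): 1
order of uses: d, e, n, c
typing: ill-typed: an application expects C -> C but receives (B -> C) -> B -> C
ordered: ✗, a type mismatch blocks all five
linear: ✗, the type mismatch rejects it
affine: ✗, not simply typable
relevant: ✗, fails simple typing
unrestricted: ✗, a type mismatch blocks all five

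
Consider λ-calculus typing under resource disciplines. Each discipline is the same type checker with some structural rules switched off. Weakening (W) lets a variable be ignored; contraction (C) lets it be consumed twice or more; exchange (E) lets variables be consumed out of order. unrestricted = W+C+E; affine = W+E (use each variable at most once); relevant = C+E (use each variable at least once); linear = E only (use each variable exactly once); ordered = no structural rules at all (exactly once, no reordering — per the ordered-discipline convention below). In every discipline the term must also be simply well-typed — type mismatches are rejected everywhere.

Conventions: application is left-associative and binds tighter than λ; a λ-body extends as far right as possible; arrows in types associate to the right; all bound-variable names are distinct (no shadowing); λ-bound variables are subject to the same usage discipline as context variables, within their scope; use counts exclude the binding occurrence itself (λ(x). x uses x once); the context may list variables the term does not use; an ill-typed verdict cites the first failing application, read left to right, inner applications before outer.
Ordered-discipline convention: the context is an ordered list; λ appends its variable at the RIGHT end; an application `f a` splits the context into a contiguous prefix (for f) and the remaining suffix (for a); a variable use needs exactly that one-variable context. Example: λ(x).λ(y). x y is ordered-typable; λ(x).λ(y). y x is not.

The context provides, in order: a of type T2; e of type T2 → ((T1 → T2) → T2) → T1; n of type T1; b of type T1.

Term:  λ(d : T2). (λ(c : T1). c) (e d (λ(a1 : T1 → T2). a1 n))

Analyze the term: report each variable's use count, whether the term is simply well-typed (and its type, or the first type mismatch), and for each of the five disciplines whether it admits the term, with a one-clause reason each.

use counts: a=0; e=1; n=1; b=0; d [bound]=1; c [bound]=1; a1 [bound]=1
use order (left to right): c, e, d, a1, n
typing: the term checks, with type T2 → T1
ordered: ✗ — unused: a, b — weakening required
linear: ✗ — unused: a, b — weakening required
affine: ✓ — a, e, n, b, d, c, a1: no repeats, contraction unneeded
relevant: ✗ — unused: a, b — weakening required
unrestricted: ✓ — type-checks (T2 → T1) and nothing is barred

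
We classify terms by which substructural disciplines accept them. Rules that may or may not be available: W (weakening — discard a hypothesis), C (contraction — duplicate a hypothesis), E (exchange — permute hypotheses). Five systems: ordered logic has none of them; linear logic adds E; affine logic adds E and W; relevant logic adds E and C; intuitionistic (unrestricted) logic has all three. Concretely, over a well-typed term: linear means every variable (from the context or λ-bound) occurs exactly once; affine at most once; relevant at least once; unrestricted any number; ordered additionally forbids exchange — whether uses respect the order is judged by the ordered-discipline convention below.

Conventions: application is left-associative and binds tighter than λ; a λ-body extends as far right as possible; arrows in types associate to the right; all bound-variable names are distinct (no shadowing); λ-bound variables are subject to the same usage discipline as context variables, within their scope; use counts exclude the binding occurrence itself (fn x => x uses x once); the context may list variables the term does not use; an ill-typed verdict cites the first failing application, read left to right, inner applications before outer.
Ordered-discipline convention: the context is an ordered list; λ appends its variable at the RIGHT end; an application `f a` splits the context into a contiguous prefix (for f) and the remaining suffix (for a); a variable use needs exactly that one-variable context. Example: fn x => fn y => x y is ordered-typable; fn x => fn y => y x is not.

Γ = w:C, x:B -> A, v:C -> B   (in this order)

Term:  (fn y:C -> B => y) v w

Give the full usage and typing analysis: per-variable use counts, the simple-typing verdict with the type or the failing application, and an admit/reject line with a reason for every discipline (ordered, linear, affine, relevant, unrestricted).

usage: w ×1, x ×0, v ×1, y [bound] ×1
use order (left to right): y, v, w
typing: well-typed — term : B
ordered ✗ (needs weakening: x unused)
linear ✗ (needs weakening: x unused)
affine ✓ (w, x, v, y: no repeats, contraction unneeded)
relevant ✗ (needs weakening: x unused)
unrestricted ✓ (type-checks (B) and nothing is barred)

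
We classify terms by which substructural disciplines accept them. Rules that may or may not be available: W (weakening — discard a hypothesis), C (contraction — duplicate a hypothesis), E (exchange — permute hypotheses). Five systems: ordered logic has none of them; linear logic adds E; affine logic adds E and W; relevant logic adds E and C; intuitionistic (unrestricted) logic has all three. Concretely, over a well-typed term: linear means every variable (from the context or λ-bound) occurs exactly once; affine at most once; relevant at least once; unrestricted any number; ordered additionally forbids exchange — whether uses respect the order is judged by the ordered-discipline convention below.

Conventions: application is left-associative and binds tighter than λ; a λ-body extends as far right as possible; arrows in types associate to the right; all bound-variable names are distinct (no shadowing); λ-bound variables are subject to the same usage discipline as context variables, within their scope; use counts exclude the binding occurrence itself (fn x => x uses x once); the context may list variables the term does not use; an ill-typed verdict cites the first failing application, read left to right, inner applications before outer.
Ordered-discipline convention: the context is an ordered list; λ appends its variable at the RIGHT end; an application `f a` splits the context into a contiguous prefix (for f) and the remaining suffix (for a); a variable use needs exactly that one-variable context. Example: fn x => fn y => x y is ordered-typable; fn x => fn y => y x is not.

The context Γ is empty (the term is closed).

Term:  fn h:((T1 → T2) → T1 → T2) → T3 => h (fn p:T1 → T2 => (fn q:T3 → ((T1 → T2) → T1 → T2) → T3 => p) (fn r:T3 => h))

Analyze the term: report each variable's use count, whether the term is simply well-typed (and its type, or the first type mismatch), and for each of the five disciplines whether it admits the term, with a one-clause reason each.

variable uses: h [bound]: 2; p [bound]: 1; q [bound]: 0; r [bound]: 0
uses in reading order: h, p, h
typing: well-typed — term : (((T1 → T2) → T1 → T2) → T3) → T3
ordered: ✗ — h ×2 used more than once (contraction); needs weakening: q, r unused
linear: ✗ — h ×2 used more than once (contraction); needs weakening: q, r unused
affine: ✗ — h ×2 used more than once (contraction)
relevant: ✗ — needs weakening: q, r unused
unrestricted: ✓ — simply typable at (((T1 → T2) → T1 → T2) → T3) → T3; W, C, E all held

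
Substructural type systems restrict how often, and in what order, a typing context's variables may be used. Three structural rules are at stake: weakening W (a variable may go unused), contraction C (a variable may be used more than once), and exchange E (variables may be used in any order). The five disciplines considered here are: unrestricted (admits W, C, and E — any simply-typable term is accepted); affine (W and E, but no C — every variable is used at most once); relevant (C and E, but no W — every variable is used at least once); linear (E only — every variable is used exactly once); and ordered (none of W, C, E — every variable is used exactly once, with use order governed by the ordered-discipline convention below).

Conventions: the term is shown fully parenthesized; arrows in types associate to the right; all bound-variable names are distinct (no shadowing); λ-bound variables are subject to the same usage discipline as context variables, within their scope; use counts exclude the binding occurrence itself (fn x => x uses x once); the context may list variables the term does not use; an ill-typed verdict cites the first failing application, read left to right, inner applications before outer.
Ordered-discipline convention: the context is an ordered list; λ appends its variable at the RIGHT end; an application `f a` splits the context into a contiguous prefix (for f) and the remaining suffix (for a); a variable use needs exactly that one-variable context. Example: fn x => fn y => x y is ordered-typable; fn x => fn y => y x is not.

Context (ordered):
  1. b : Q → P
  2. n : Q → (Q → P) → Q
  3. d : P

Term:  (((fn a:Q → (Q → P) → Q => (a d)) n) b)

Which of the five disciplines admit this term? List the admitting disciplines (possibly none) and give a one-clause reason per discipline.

admitted by: none
variable uses: b ×1, n ×1, d ×1, a (bound) ×1
use order (left to right): a, d, n, b
typing: ill-typed: argument of type P where Q is required
ordered: ✗, the type mismatch rejects it
linear: ✗, not simply typable
affine: ✗, fails simple typing
relevant: ✗, a type mismatch blocks all five
unrestricted: ✗, the type mismatch rejects it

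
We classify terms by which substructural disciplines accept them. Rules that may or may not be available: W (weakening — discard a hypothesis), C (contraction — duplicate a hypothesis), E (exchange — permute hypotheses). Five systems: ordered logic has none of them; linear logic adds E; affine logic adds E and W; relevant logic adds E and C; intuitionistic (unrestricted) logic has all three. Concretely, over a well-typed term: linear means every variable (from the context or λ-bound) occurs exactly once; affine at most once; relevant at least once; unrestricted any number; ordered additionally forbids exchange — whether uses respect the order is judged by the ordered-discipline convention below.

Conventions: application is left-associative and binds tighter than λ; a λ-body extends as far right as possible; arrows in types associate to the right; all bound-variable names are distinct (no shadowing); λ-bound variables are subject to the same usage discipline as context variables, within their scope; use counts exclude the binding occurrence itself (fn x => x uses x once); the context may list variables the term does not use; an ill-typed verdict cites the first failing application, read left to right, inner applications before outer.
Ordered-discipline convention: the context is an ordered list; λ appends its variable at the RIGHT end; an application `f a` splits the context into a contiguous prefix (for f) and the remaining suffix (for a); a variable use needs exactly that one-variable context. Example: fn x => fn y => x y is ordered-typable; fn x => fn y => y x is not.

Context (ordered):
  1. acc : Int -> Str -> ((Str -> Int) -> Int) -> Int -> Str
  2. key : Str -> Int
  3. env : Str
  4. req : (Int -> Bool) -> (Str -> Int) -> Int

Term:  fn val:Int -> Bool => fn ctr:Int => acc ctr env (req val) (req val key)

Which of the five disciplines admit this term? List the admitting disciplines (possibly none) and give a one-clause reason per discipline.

admitted by: relevant, unrestricted
usage: acc=1, key=1, env=1, req=2, val (bound)=2, ctr (bound)=1
uses in reading order: acc, ctr, env, req, val, req, val, key
typing: ✓ — (Int -> Bool) -> Int -> Str
ordered: ✗ — uses contraction: req ×2, val ×2
linear: ✗ — uses contraction: req ×2, val ×2
affine: ✗ — uses contraction: req ×2, val ×2
relevant: ✓ — every one of acc, key, env, req, val, ctr appears
unrestricted: ✓ — typability at (Int -> Bool) -> Int -> Str is all that's needed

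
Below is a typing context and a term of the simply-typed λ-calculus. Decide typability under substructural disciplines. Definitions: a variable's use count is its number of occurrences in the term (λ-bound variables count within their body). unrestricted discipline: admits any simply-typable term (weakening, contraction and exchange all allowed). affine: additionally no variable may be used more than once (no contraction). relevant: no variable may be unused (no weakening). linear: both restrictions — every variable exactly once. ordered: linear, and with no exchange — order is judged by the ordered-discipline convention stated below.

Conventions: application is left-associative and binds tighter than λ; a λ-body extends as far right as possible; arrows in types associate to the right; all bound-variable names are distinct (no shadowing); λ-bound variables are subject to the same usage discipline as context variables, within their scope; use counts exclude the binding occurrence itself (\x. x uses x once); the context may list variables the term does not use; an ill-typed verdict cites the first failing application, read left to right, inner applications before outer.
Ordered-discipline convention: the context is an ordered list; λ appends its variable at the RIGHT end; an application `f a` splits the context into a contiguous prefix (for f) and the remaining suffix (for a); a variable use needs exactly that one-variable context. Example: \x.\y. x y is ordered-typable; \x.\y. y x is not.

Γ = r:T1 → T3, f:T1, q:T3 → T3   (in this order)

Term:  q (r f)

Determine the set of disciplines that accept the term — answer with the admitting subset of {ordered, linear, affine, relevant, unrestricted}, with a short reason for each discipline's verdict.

accepted by: linear, affine, relevant, unrestricted
use counts: r ×1; f ×1; q ×1
left-to-right use order: q, r, f
typing: well-typed at T3
ordered: ✗, needs exchange: uses follow q, r, f
linear: ✓, r, f, q: one use apiece
affine: ✓, at most one use each (r, f, q)
relevant: ✓, r, f, q: all used, weakening unneeded
unrestricted: ✓, typability at T3 is all that's needed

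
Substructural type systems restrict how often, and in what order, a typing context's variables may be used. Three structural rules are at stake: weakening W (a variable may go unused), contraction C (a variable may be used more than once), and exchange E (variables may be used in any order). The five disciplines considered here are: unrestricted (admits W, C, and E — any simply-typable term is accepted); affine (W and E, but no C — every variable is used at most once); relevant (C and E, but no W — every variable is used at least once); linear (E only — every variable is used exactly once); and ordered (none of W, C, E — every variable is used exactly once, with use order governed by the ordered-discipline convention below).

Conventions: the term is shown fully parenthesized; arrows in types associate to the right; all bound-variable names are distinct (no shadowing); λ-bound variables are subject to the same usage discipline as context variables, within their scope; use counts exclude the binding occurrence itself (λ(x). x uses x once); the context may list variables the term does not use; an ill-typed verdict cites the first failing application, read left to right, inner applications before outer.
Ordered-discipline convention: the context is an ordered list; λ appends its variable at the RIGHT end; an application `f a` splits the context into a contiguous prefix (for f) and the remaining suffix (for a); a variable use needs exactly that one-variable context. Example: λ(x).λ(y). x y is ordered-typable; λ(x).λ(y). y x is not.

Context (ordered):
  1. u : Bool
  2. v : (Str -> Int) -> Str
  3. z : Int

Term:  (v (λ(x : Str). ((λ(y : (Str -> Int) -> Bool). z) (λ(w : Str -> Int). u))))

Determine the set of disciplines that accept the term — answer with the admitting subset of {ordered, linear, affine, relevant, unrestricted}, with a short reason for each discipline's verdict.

admitted in: affine, unrestricted
use counts: u ×1; v ×1; z ×1; x (λ-bound) ×0; y (λ-bound) ×0; w (λ-bound) ×0
uses in reading order: v, z, u
typing: well-typed at Str
ordered: ✗ — x, y, w left unused
linear: ✗ — x, y, w left unused
affine: ✓ — no duplicate uses among u, v, z, x, y, w
relevant: ✗ — x, y, w left unused
unrestricted: ✓ — well-typed at Str; no restrictions here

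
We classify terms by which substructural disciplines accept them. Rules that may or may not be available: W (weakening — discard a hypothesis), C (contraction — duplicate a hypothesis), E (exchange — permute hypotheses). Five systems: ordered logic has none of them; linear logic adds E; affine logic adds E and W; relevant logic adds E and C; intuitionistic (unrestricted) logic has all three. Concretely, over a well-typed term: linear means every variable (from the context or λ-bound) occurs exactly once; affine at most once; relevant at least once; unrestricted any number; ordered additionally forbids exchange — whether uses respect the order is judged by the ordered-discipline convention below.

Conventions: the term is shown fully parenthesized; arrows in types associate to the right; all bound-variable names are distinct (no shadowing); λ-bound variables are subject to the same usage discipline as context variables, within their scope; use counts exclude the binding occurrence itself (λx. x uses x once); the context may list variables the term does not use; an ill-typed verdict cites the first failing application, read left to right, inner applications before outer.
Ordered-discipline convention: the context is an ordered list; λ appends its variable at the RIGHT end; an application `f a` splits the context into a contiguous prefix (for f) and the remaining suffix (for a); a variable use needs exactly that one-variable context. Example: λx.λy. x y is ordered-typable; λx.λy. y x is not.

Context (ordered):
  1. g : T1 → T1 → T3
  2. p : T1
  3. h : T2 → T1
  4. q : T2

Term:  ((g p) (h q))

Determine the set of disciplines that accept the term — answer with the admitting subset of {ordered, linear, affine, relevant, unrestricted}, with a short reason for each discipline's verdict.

admitted by: ordered, linear, affine, relevant, unrestricted
variable uses: g ×1; p ×1; h ×1; q ×1
order of uses: g, p, h, q
typing: well-typed at T3
ordered ✓ (g, p, h, q once each; derivable with no W/C/E)
linear ✓ (single use per variable (g, p, h, q))
affine ✓ (none of g, p, h, q used more than once)
relevant ✓ (g, p, h, q: all used, weakening unneeded)
unrestricted ✓ (typability at T3 is all that's needed)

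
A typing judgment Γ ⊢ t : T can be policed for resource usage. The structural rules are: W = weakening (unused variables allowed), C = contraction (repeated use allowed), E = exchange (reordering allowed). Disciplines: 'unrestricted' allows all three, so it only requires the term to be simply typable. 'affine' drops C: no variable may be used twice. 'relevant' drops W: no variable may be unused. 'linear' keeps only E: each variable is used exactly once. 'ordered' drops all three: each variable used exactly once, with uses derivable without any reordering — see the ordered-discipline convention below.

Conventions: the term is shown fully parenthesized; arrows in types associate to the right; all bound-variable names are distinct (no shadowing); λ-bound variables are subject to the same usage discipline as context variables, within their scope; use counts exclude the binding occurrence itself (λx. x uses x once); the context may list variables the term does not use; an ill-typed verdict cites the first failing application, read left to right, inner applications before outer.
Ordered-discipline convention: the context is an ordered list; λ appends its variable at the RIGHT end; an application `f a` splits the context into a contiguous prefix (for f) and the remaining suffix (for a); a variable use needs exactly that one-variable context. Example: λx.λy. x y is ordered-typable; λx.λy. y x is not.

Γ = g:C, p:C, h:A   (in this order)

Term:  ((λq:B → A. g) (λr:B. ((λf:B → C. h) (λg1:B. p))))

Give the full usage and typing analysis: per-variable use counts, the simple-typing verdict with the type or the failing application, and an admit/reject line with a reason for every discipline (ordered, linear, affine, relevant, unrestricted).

variable uses: g: 1×, p: 1×, h: 1×, q (λ-bound): 0×, r (λ-bound): 0×, f (λ-bound): 0×, g1 (λ-bound): 0×
use order (left to right): g, h, p
typing: well-typed at C
ordered: ✗, needs weakening: q, r, f, g1 unused
linear: ✗, needs weakening: q, r, f, g1 unused
affine: ✓, at most one use each (g, p, h, q, r, f, g1)
relevant: ✗, needs weakening: q, r, f, g1 unused
unrestricted: ✓, type-checks (C) and nothing is barred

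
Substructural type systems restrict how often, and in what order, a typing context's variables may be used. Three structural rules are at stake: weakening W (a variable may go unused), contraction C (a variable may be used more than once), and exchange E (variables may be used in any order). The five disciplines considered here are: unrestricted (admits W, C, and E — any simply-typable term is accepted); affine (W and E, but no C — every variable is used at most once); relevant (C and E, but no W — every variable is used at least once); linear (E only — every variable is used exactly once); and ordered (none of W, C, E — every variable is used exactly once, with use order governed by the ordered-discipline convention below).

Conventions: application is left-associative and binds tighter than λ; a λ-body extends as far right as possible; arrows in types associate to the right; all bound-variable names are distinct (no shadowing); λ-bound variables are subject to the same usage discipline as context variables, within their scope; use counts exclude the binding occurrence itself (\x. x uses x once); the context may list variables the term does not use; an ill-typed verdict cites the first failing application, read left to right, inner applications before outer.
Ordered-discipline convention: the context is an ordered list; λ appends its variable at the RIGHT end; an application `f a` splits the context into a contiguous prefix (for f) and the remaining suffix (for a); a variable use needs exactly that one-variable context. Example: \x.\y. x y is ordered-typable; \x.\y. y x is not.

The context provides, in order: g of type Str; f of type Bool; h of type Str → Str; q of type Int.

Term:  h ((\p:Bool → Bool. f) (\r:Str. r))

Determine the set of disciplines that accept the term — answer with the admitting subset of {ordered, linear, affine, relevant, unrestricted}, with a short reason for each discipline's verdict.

admitted in: none
counts: g=0, f=1, h=1, q=0, p (λ-bound)=0, r (λ-bound)=1
left-to-right use order: h, f, r
typing: ill-typed: an argument Str → Str mismatches the expected Bool → Bool
ordered: ✗, a type mismatch blocks all five
linear: ✗, the type mismatch rejects it
affine: ✗, not simply typable
relevant: ✗, fails simple typing
unrestricted: ✗, a type mismatch blocks all five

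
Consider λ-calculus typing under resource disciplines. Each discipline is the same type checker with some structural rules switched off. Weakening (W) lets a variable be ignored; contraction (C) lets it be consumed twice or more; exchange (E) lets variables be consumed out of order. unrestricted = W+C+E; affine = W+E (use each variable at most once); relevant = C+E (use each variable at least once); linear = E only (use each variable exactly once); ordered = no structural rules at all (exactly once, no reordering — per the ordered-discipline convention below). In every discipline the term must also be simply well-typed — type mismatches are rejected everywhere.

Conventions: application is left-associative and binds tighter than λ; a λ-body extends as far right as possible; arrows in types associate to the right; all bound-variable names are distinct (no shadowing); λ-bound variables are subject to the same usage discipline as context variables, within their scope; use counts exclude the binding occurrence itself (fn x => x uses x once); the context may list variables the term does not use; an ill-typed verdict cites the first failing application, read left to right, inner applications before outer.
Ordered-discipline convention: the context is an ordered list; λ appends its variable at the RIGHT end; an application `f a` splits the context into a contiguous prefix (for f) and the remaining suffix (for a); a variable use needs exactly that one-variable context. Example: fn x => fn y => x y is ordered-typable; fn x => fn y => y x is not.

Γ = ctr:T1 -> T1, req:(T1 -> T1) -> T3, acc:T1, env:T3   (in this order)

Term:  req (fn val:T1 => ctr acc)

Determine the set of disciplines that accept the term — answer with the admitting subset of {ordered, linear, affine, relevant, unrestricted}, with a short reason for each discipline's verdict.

accepted by: affine, unrestricted
counts: ctr ×1; req ×1; acc ×1; env ×0; val [bound] ×0
order of uses: req, ctr, acc
typing: well-typed at T3
ordered: ✗ — needs weakening: env, val unused
linear: ✗ — needs weakening: env, val unused
affine: ✓ — no duplicate uses among ctr, req, acc, env, val
relevant: ✗ — needs weakening: env, val unused
unrestricted: ✓ — simply typable at T3; W, C, E all held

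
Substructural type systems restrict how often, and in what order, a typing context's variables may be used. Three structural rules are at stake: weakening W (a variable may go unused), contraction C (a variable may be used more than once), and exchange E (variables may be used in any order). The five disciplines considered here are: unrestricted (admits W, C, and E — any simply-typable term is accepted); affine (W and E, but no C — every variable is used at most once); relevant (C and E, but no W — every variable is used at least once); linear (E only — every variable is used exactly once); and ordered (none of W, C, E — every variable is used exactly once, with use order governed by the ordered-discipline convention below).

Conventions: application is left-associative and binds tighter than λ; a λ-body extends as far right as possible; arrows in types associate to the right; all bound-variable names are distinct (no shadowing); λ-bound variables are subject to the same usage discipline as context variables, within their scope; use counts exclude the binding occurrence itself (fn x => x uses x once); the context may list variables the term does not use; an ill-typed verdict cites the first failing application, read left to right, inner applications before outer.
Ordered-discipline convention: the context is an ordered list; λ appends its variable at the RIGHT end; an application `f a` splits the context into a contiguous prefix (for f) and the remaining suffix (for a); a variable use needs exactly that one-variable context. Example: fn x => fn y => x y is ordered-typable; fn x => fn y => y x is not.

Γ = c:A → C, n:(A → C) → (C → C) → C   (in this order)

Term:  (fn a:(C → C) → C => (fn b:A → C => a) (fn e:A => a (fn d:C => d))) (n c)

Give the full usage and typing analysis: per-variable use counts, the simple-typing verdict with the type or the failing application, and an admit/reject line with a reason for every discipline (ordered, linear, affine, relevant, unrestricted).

variable uses: c=1; n=1; a (λ-bound)=2; b (λ-bound)=0; e (λ-bound)=0; d (λ-bound)=1
order of uses: a, a, d, n, c
typing: ✓ — (C → C) → C
ordered: ✗, uses contraction: a ×2; needs weakening: b, e unused
linear: ✗, uses contraction: a ×2; needs weakening: b, e unused
affine: ✗, uses contraction: a ×2
relevant: ✗, needs weakening: b, e unused
unrestricted: ✓, type-checks ((C → C) → C) and nothing is barred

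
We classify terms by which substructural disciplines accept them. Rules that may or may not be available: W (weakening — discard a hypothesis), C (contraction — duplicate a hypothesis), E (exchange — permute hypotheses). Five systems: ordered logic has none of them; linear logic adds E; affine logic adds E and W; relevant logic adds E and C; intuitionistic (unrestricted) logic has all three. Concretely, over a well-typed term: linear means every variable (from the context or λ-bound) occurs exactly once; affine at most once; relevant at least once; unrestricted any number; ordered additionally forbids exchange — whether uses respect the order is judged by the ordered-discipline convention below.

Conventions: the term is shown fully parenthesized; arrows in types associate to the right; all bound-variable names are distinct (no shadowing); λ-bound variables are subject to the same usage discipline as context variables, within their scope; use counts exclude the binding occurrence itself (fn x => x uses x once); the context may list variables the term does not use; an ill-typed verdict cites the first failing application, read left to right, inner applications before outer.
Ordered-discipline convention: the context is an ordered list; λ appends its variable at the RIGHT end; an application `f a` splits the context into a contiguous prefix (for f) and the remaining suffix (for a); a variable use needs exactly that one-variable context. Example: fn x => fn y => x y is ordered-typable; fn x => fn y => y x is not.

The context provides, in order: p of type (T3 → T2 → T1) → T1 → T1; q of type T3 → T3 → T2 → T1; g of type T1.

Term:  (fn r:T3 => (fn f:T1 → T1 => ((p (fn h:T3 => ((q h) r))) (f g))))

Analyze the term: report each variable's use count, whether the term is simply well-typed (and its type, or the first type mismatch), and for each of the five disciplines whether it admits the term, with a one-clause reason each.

counts: p: 1×; q: 1×; g: 1×; r (bound): 1×; f (bound): 1×; h (bound): 1×
left-to-right use order: p, q, h, r, f, g
typing: the term checks, with type T3 → (T1 → T1) → T1
ordered: ✗, use order p, q, h, r, f, g needs exchange
linear: ✓, each of p, q, g, r, f, h used exactly once
affine: ✓, none of p, q, g, r, f, h used more than once
relevant: ✓, every one of p, q, g, r, f, h appears
unrestricted: ✓, well-typed at T3 → (T1 → T1) → T1; no restrictions here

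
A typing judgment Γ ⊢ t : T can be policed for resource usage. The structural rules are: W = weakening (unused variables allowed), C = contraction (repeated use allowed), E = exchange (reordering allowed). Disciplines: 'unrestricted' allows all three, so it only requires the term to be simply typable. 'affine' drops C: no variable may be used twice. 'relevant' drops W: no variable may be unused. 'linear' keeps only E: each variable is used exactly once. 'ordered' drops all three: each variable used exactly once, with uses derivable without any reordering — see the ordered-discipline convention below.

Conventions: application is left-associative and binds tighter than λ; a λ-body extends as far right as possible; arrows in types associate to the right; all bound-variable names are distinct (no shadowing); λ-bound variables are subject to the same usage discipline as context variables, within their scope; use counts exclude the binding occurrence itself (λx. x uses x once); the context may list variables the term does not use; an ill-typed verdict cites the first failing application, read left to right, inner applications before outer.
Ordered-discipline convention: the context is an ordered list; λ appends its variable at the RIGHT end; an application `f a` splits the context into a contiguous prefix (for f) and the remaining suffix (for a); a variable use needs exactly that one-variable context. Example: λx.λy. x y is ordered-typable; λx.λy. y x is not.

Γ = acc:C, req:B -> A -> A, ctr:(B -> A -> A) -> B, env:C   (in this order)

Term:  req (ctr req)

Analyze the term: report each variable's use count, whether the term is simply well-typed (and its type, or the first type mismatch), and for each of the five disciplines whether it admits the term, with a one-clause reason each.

variable uses: acc ×0; req ×2; ctr ×1; env ×0
order of uses: req, ctr, req
typing: ✓ — A -> A
ordered: ✗ — uses contraction: req ×2; acc, env left unused
linear: ✗ — uses contraction: req ×2; acc, env left unused
affine: ✗ — uses contraction: req ×2
relevant: ✗ — acc, env left unused
unrestricted: ✓ — well-typed at A -> A; no restrictions here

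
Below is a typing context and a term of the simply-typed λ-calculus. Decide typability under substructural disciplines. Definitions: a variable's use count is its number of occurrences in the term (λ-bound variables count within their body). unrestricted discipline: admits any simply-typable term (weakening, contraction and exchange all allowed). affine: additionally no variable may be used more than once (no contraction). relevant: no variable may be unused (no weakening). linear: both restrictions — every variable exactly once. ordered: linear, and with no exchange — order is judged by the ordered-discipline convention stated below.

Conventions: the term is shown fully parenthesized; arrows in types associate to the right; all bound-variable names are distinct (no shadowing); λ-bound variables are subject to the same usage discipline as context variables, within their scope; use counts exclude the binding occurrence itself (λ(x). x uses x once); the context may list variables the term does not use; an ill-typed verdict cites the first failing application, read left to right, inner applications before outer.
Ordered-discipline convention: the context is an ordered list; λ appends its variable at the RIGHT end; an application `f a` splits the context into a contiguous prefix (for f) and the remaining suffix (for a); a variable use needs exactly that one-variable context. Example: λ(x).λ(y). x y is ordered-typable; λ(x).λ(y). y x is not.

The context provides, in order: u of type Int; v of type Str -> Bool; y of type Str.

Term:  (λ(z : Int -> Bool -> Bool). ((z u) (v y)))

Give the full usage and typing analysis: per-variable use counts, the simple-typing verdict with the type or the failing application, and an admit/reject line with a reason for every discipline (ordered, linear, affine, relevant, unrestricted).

use counts: u=1, v=1, y=1, z (bound)=1
uses in reading order: z, u, v, y
typing: well-typed at (Int -> Bool -> Bool) -> Bool
ordered: ✗ — needs exchange: uses follow z, u, v, y
linear: ✓ — single use per variable (u, v, y, z)
affine: ✓ — at most one use each (u, v, y, z)
relevant: ✓ — every one of u, v, y, z appears
unrestricted: ✓ — simply typable at (Int -> Bool -> Bool) -> Bool; W, C, E all held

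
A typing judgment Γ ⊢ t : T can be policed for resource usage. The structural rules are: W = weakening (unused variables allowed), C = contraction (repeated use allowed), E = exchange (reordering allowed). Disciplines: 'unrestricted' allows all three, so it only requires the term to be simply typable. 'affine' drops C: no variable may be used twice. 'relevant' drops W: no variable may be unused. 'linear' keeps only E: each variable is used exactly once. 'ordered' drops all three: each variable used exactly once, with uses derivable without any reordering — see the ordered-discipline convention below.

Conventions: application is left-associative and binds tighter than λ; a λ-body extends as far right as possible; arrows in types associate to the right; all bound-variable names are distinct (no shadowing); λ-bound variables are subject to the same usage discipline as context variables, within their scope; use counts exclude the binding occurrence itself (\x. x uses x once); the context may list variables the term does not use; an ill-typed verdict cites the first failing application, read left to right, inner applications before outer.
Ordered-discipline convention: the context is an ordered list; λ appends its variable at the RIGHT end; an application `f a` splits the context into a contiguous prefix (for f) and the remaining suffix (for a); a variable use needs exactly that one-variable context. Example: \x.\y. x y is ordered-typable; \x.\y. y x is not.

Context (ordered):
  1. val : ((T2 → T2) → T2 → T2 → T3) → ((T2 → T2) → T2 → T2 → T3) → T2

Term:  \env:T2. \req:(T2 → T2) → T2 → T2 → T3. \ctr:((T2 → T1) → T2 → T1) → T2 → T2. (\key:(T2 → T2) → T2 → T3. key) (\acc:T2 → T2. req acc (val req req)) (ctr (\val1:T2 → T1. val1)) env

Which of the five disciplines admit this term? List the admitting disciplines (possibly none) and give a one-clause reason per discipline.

admitted by: relevant, unrestricted
usage: val: 1; env (λ-bound): 1; req (λ-bound): 3; ctr (λ-bound): 1; key (λ-bound): 1; acc (λ-bound): 1; val1 (λ-bound): 1
order of uses: key, req, acc, val, req, req, ctr, val1, env
typing: ✓ — T2 → ((T2 → T2) → T2 → T2 → T3) → (((T2 → T1) → T2 → T1) → T2 → T2) → T3
ordered: ✗, req ×3 used more than once (contraction)
linear: ✗, req ×3 used more than once (contraction)
affine: ✗, req ×3 used more than once (contraction)
relevant: ✓, every one of val, env, req, ctr, key, acc, val1 appears
unrestricted: ✓, type-checks (T2 → ((T2 → T2) → T2 → T2 → T3) → (((T2 → T1) → T2 → T1) → T2 → T2) → T3) and nothing is barred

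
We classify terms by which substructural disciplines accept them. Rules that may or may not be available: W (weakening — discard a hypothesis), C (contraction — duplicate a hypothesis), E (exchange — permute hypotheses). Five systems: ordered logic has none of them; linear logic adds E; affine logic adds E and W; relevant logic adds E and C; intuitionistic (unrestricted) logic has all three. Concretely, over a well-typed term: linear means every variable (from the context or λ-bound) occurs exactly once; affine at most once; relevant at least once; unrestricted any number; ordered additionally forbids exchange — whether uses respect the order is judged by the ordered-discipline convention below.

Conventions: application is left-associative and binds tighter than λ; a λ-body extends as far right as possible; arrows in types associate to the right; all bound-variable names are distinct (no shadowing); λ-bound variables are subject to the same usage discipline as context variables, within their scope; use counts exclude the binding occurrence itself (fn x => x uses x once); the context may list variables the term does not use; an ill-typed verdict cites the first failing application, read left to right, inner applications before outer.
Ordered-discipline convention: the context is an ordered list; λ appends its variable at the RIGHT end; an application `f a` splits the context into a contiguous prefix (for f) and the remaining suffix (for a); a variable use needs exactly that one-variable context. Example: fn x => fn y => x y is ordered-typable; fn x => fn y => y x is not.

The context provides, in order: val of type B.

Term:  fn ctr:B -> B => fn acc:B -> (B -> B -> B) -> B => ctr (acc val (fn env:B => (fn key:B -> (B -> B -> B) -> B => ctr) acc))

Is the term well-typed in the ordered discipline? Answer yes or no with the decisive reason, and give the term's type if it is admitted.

no — ctr ×2, acc ×2 used more than once (contraction); env, key never used (weakening)
usage: val ×1, ctr (bound) ×2, acc (bound) ×2, env (bound) ×0, key (bound) ×0
uses in reading order: ctr, acc, val, ctr, acc
typing: the term checks, with type (B -> B) -> (B -> (B -> B -> B) -> B) -> B
summary: ordered ✗, linear ✗, affine ✗, relevant ✗, unrestricted ✓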